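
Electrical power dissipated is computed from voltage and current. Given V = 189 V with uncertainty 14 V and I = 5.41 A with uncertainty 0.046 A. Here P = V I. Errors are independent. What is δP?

76.2 W

For a monomial P ∝ V, I, fractional errors add in quadrature:
  (1·δV/V)² = (1×0.0741)² = 0.00549;  (1·δI/I)² = (1×0.00850)² = 7.23e-05
δP/P = √(0.00556) = 0.0746
P = 1020 W, so δP = 0.0746 × 1020 = 76.2 W.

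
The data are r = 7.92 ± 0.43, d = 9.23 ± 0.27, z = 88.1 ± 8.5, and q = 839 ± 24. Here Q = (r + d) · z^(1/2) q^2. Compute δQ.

9.12e+06

Let u = r + d = 17.1. δu = √(δr² + δd²) = √(0.185 + 0.0729) = 0.508, so δu/u = 0.0296.
Q is then a monomial in u, z, q:
δQ/Q = √((δu/u)² + (½·δz/z)² + (2·δq/q)²) = √(0.000877 + 0.00233 + 0.00327) = 0.0805
Q = 1.13e+08, so δQ = 0.0805 × 1.13e+08 = 9.12e+06.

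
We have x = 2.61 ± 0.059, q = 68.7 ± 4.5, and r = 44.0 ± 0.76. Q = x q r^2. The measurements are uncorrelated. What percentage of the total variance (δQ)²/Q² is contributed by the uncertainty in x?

8.52%

(δQ/Q)² = (1·δx/x)² + (1·δq/q)² + (2·δr/r)²
  x term: (1×0.0226)² = 0.000511
  q term: (1×0.0655)² = 0.00429
  r term: (2×0.0173)² = 0.00119
Total = 0.00599. Share from x = 0.000511/0.00599 = 0.0852.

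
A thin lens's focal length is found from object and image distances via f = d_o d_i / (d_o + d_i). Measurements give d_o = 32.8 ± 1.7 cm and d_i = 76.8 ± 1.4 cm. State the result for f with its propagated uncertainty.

∂f/∂d_o = (d_i/(d_o+d_i))² = 0.491;  ∂f/∂d_i = (d_o/(d_o+d_i))² = 0.0896
δf = √((∂f/∂d_o · δd_o)² + (∂f/∂d_i · δd_i)²) = √(0.697 + 0.0157) = 0.844 cm
f = 23.0 cm.

23.0 ± 0.844 cm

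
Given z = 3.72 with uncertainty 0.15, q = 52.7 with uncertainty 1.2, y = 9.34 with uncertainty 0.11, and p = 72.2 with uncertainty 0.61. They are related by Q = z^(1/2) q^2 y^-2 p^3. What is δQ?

Each factor contributes (exponent × relative error)² to (δQ/Q)²:
  (½·δz/z)² = (0.5×0.0403)² = 0.000406;  (2·δq/q)² = (2×0.0228)² = 0.00207;  (-2·δy/y)² = (-2×0.0118)² = 0.000555;  (3·δp/p)² = (3×0.00845)² = 0.000642
δQ/Q = √(0.00368) = 0.0606
Q = 2.31e+07, so δQ = 0.0606 × 2.31e+07 = 1.4e+06.

1.4e+06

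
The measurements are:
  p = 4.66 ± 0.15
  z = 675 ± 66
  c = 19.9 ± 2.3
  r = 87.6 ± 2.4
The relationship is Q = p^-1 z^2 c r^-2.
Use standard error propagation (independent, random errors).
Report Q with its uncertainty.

254 ± 59.8

Since Q is a product/quotient, work with relative uncertainties:
  (-1·δp/p)² = (-1×0.0322)² = 0.00104;  (2·δz/z)² = (2×0.0978)² = 0.0382;  (1·δc/c)² = (1×0.116)² = 0.0134;  (-2·δr/r)² = (-2×0.0274)² = 0.00300
δQ/Q = √(0.0556) = 0.236
Q = 254, so δQ = 0.236 × 254 = 59.8.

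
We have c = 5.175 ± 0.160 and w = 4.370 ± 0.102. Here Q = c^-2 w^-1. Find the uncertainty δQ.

0.000565

Each factor contributes (exponent × relative error)² to (δQ/Q)²:
  (-2·δc/c)² = (-2×0.0309)² = 0.00382;  (-1·δw/w)² = (-1×0.0233)² = 0.000545
δQ/Q = √(0.00437) = 0.0661
Q = 0.008545, so δQ = 0.0661 × 0.008545 = 0.000565.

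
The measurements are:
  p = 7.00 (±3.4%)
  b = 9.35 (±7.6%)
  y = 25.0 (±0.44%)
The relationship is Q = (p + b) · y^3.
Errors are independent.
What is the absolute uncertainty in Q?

Let u = p + b = 16.4. δu = √(δp² + δb²) = √(0.0566 + 0.505) = 0.749, so δu/u = 0.0458.
Q is then a monomial in u, y:
δQ/Q = √((δu/u)² + (3·δy/y)²) = √(0.00210 + 0.000174) = 0.0477
Q = 2.55e+05, so δQ = 0.0477 × 2.55e+05 = 12200.

12200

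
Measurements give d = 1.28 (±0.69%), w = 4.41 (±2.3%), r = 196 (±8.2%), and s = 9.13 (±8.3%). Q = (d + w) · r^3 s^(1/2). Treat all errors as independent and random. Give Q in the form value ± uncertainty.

(1.29 ± 0.324) × 10^8

Let u = d + w = 5.69. δu = √(δd² + δw²) = √(7.8e-05 + 0.0103) = 0.102, so δu/u = 0.0179.
Q is then a monomial in u, r, s:
δQ/Q = √((δu/u)² + (3·δr/r)² + (½·δs/s)²) = √(0.000320 + 0.0605 + 0.00172) = 0.250
Q = 1.29e+08, so δQ = 0.250 × 1.29e+08 = 3.24e+07.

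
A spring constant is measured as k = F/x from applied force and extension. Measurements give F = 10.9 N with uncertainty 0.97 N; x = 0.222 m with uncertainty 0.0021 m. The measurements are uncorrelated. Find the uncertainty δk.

Relative error in a monomial: (δk/k)² = Σ (nᵢ · δxᵢ/xᵢ)².
  (1·δF/F)² = (1×0.0890)² = 0.00792;  (-1·δx/x)² = (-1×0.00946)² = 8.95e-05
δk/k = √(0.00801) = 0.0895
k = 49.1 N/m, so δk = 0.0895 × 49.1 = 4.39 N/m.

4.39 N/m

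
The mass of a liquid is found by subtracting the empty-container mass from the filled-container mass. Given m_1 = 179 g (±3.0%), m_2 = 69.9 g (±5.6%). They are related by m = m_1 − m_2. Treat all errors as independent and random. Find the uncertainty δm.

Absolute uncertainties add in quadrature for a linear combination:
  (δm_1)² = 28.8;  (δm_2)² = 15.3
δm = √(44.2) = 6.65 g

6.65 g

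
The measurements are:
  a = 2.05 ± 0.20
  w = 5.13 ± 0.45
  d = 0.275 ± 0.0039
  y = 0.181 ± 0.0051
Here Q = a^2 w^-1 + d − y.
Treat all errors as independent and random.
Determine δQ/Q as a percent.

19.2%

Let p = a^2·w^-1 = 0.819. δp/p = √((2·δa/a)² + (-1·δw/w)²) = √(0.0381 + 0.00769) = 0.214, so δp = 0.175.
Q = p + d − y: δQ = √(δp² + δd² + δy²) = √(0.0307 + 1.52e-05 + 2.6e-05) = 0.175
Q = 0.913, so δQ/Q = 0.175/0.913 = 0.192.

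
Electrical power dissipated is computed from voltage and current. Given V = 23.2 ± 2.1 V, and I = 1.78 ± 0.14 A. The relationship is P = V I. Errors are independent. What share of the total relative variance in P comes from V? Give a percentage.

(δP/P)² = (1·δV/V)² + (1·δI/I)²
  V term: (1×0.0905)² = 0.00819
  I term: (1×0.0787)² = 0.00619
Total = 0.0144. Share from V = 0.00819/0.0144 = 0.570.

57.0%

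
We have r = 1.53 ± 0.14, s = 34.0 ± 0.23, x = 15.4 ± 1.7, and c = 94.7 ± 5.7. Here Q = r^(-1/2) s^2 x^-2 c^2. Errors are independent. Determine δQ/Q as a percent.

25.6%

For a monomial Q ∝ r^(-1/2), s^2, x^-2, c^2, fractional errors add in quadrature:
  (−½·δr/r)² = (-0.5×0.0915)² = 0.00209;  (2·δs/s)² = (2×0.00676)² = 0.000183;  (-2·δx/x)² = (-2×0.110)² = 0.0487;  (2·δc/c)² = (2×0.0602)² = 0.0145
δQ/Q = √(0.0655) = 0.256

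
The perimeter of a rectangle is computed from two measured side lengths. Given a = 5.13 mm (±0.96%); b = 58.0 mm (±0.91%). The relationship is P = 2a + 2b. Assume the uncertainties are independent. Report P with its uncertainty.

126 ± 1.06 mm

Absolute uncertainties add in quadrature for a linear combination:
  (2·δa)² = 0.00970;  (2·δb)² = 1.11
δP = √(1.12) = 1.06 mm
P = 126 mm.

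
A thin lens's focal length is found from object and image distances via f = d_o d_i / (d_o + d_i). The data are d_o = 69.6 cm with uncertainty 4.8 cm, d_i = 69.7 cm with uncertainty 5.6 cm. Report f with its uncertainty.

34.8 ± 1.84 cm

∂f/∂d_o = (d_i/(d_o+d_i))² = 0.250;  ∂f/∂d_i = (d_o/(d_o+d_i))² = 0.250
δf = √((∂f/∂d_o · δd_o)² + (∂f/∂d_i · δd_i)²) = √(1.44 + 1.95) = 1.84 cm
f = 34.8 cm.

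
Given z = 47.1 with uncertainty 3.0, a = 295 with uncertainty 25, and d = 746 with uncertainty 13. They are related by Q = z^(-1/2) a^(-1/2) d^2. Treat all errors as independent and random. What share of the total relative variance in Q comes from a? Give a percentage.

(δQ/Q)² = (−½·δz/z)² + (−½·δa/a)² + (2·δd/d)²
  z term: (-0.5×0.0637)² = 0.00101
  a term: (-0.5×0.0847)² = 0.00180
  d term: (2×0.0174)² = 0.00121
Total = 0.00402. Share from a = 0.00180/0.00402 = 0.446.

44.6%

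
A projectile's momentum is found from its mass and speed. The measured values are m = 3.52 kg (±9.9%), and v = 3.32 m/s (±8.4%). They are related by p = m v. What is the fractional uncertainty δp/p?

p is a product of powers, so relative uncertainties combine in quadrature:
  (1·δm/m)² = (1×0.0990)² = 0.00980;  (1·δv/v)² = (1×0.0840)² = 0.00706
δp/p = √(0.0169) = 0.130

0.130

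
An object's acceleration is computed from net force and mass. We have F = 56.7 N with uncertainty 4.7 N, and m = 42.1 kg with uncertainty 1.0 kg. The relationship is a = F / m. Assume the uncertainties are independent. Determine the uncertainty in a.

Each factor contributes (exponent × relative error)² to (δa/a)²:
  (1·δF/F)² = (1×0.0829)² = 0.00687;  (-1·δm/m)² = (-1×0.0238)² = 0.000564
δa/a = √(0.00744) = 0.0862
a = 1.35 m/s^2, so δa = 0.0862 × 1.35 = 0.116 m/s^2.

0.116 m/s^2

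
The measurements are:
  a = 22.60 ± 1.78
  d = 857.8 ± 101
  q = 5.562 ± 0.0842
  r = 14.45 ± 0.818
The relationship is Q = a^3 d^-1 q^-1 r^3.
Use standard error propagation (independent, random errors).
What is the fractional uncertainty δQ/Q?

0.314

Each factor contributes (exponent × relative error)² to (δQ/Q)²:
  (3·δa/a)² = (3×0.0788)² = 0.0558;  (-1·δd/d)² = (-1×0.118)² = 0.0139;  (-1·δq/q)² = (-1×0.0151)² = 0.000229;  (3·δr/r)² = (3×0.0566)² = 0.0288
δQ/Q = √(0.0988) = 0.314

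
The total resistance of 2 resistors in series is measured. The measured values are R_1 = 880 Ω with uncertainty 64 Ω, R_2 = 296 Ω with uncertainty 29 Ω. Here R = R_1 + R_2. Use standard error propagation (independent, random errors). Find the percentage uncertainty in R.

5.97%

Sums and differences: (δR)² = Σ (cᵢ δxᵢ)².
  (δR_1)² = 4100;  (δR_2)² = 841
δR = √(4940) = 70.3 Ω
R = 1180 Ω, so δR/R = 70.3/1180 = 0.0597.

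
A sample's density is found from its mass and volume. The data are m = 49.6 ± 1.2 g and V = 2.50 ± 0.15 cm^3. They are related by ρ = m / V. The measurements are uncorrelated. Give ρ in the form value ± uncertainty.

19.8 ± 1.28 g/cm^3

Relative error in a monomial: (δρ/ρ)² = Σ (nᵢ · δxᵢ/xᵢ)².
  (1·δm/m)² = (1×0.0242)² = 0.000585;  (-1·δV/V)² = (-1×0.0600)² = 0.00360
δρ/ρ = √(0.00419) = 0.0647
ρ = 19.8 g/cm^3, so δρ = 0.0647 × 19.8 = 1.28 g/cm^3.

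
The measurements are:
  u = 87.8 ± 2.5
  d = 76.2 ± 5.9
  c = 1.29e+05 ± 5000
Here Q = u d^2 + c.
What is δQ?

80400

Let p = u·d^2 = 5.1e+05. δp/p = √((1·δu/u)² + (2·δd/d)²) = √(0.000811 + 0.0240) = 0.157, so δp = 80300.
Q = p + c: δQ = √(δp² + δc²) = √(6.44e+09 + 2.5e+07) = 80400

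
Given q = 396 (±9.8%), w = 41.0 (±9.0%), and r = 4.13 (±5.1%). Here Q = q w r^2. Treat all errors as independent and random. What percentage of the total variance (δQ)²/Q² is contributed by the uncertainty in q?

34.2%

(δQ/Q)² = (1·δq/q)² + (1·δw/w)² + (2·δr/r)²
  q term: (1×0.0980)² = 0.00960
  w term: (1×0.0900)² = 0.00810
  r term: (2×0.0510)² = 0.0104
Total = 0.0281. Share from q = 0.00960/0.0281 = 0.342.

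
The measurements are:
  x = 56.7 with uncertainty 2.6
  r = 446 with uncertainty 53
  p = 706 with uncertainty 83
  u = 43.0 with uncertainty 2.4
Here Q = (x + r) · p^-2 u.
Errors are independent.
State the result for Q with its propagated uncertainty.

Let w = x + r = 503. δw = √(δx² + δr²) = √(6.76 + 2810) = 53.1, so δw/w = 0.106.
Q is then a monomial in w, p, u:
δQ/Q = √((δw/w)² + (-2·δp/p)² + (1·δu/u)²) = √(0.0111 + 0.0553 + 0.00312) = 0.264
Q = 0.0434, so δQ = 0.264 × 0.0434 = 0.0114.

0.0434 ± 0.0114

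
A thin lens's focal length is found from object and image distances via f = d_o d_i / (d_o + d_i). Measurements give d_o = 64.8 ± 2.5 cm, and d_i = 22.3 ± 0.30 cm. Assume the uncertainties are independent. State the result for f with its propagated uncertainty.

∂f/∂d_o = (d_i/(d_o+d_i))² = 0.0656;  ∂f/∂d_i = (d_o/(d_o+d_i))² = 0.553
δf = √((∂f/∂d_o · δd_o)² + (∂f/∂d_i · δd_i)²) = √(0.0269 + 0.0276) = 0.233 cm
f = 16.6 cm.

16.6 ± 0.233 cm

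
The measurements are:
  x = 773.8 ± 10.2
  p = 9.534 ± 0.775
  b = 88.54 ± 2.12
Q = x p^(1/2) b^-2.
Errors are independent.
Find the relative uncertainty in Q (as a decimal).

Products/powers → add relative errors in quadrature, weighted by exponent:
  (1·δx/x)² = (1×0.0132)² = 0.000174;  (½·δp/p)² = (0.5×0.0813)² = 0.00165;  (-2·δb/b)² = (-2×0.0239)² = 0.00229
δQ/Q = √(0.00412) = 0.0642

0.0642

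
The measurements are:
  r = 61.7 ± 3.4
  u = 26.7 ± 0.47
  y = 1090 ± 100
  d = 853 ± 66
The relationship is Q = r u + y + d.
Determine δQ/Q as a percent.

Let p = r·u = 1650. δp/p = √((1·δr/r)² + (1·δu/u)²) = √(0.00304 + 0.000310) = 0.0578, so δp = 95.3.
Q = p + y + d: δQ = √(δp² + δy² + δd²) = √(9080 + 10000 + 4360) = 153
Q = 3590, so δQ/Q = 153/3590 = 0.0426.

4.26%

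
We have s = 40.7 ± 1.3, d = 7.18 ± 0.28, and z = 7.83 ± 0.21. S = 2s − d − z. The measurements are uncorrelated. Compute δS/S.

Absolute uncertainties add in quadrature for a linear combination:
  (2·δs)² = 6.76;  (δd)² = 0.0784;  (δz)² = 0.0441
δS = √(6.88) = 2.62
S = 66.4, so δS/S = 2.62/66.4 = 0.0395.

0.0395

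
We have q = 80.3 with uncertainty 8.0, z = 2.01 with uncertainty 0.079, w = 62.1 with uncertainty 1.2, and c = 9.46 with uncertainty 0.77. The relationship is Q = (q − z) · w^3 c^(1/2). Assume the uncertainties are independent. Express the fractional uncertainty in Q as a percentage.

12.4%

Let u = q − z = 78.3. δu = √(δq² + δz²) = √(64.0 + 0.00624) = 8.00, so δu/u = 0.102.
Q is then a monomial in u, w, c:
δQ/Q = √((δu/u)² + (3·δw/w)² + (½·δc/c)²) = √(0.0104 + 0.00336 + 0.00166) = 0.124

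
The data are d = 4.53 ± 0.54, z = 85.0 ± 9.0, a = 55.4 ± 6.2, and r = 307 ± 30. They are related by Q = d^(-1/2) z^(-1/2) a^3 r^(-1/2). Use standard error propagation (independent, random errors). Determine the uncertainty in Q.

172

Q is a product of powers, so relative uncertainties combine in quadrature:
  (−½·δd/d)² = (-0.5×0.119)² = 0.00355;  (−½·δz/z)² = (-0.5×0.106)² = 0.00280;  (3·δa/a)² = (3×0.112)² = 0.113;  (−½·δr/r)² = (-0.5×0.0977)² = 0.00239
δQ/Q = √(0.121) = 0.349
Q = 495, so δQ = 0.349 × 495 = 172.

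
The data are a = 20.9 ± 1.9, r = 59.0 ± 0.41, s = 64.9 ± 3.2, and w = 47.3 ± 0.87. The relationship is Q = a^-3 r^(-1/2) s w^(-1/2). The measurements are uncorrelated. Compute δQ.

Relative error in a monomial: (δQ/Q)² = Σ (nᵢ · δxᵢ/xᵢ)².
  (-3·δa/a)² = (-3×0.0909)² = 0.0744;  (−½·δr/r)² = (-0.5×0.00695)² = 1.21e-05;  (1·δs/s)² = (1×0.0493)² = 0.00243;  (−½·δw/w)² = (-0.5×0.0184)² = 8.46e-05
δQ/Q = √(0.0769) = 0.277
Q = 0.000135, so δQ = 0.277 × 0.000135 = 3.73e-05.

3.73e-05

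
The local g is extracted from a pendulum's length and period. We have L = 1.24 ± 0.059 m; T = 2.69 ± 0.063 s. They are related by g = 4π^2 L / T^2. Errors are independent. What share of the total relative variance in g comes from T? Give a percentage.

49.2%

(δg/g)² = (1·δL/L)² + (-2·δT/T)²
  L term: (1×0.0476)² = 0.00226
  T term: (-2×0.0234)² = 0.00219
Total = 0.00446. Share from T = 0.00219/0.00446 = 0.492.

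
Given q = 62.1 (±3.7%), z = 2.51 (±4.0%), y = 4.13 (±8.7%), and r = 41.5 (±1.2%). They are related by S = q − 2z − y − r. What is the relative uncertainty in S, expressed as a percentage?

For a sum/difference, combine absolute errors in quadrature:
  (δq)² = 5.28;  (2·δz)² = 0.0403;  (δy)² = 0.129;  (δr)² = 0.248
δS = √(5.70) = 2.39
S = 11.5, so δS/S = 2.39/11.5 = 0.208.

20.8%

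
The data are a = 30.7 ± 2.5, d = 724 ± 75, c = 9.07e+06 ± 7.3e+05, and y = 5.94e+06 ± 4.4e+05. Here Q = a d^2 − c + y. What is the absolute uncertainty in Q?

Let p = a·d^2 = 1.61e+07. δp/p = √((1·δa/a)² + (2·δd/d)²) = √(0.00663 + 0.0429) = 0.223, so δp = 3.58e+06.
Q = p − c + y: δQ = √(δp² + δc² + δy²) = √(1.28e+13 + 5.33e+11 + 1.94e+11) = 3.68e+06

3.68e+06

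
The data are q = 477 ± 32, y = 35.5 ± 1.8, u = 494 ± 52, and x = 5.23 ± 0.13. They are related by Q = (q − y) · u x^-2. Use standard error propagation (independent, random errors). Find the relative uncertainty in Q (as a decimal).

0.137

Let w = q − y = 442. δw = √(δq² + δy²) = √(1020 + 3.24) = 32.1, so δw/w = 0.0726.
Q is then a monomial in w, u, x:
δQ/Q = √((δw/w)² + (1·δu/u)² + (-2·δx/x)²) = √(0.00527 + 0.0111 + 0.00247) = 0.137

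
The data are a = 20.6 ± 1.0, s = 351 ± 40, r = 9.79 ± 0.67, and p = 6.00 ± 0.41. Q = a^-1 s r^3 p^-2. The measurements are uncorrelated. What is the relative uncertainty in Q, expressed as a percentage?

Q is a product of powers, so relative uncertainties combine in quadrature:
  (-1·δa/a)² = (-1×0.0485)² = 0.00236;  (1·δs/s)² = (1×0.114)² = 0.0130;  (3·δr/r)² = (3×0.0684)² = 0.0422;  (-2·δp/p)² = (-2×0.0683)² = 0.0187
δQ/Q = √(0.0762) = 0.276

27.6%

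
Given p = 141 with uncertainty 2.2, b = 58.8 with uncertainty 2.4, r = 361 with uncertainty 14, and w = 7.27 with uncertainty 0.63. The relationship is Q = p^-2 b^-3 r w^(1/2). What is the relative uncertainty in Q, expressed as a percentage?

13.9%

For a monomial Q ∝ p^-2, b^-3, r, w^(1/2), fractional errors add in quadrature:
  (-2·δp/p)² = (-2×0.0156)² = 0.000974;  (-3·δb/b)² = (-3×0.0408)² = 0.0150;  (1·δr/r)² = (1×0.0388)² = 0.00150;  (½·δw/w)² = (0.5×0.0867)² = 0.00188
δQ/Q = √(0.0193) = 0.139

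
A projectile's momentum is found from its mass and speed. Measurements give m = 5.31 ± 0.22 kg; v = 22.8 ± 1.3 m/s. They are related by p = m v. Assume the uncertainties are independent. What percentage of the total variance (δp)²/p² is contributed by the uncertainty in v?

65.4%

(δp/p)² = (1·δm/m)² + (1·δv/v)²
  m term: (1×0.0414)² = 0.00172
  v term: (1×0.0570)² = 0.00325
Total = 0.00497. Share from v = 0.00325/0.00497 = 0.654.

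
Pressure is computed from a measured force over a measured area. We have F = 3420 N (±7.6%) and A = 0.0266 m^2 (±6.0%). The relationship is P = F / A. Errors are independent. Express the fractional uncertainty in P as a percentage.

Each factor contributes (exponent × relative error)² to (δP/P)²:
  (1·δF/F)² = (1×0.0760)² = 0.00578;  (-1·δA/A)² = (-1×0.0600)² = 0.00360
δP/P = √(0.00938) = 0.0968

9.68%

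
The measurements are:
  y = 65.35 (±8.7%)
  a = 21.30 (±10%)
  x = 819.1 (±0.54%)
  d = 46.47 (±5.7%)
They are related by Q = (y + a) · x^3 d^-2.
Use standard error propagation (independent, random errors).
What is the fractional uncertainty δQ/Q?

Let u = y + a = 86.65. δu = √(δy² + δa²) = √(32.3 + 4.54) = 6.07, so δu/u = 0.0701.
Q is then a monomial in u, x, d:
δQ/Q = √((δu/u)² + (3·δx/x)² + (-2·δd/d)²) = √(0.00491 + 0.000262 + 0.0130) = 0.135

0.135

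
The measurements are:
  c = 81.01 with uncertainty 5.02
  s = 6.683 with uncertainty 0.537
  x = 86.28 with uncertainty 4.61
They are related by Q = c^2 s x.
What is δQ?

Each factor contributes (exponent × relative error)² to (δQ/Q)²:
  (2·δc/c)² = (2×0.0620)² = 0.0154;  (1·δs/s)² = (1×0.0804)² = 0.00646;  (1·δx/x)² = (1×0.0534)² = 0.00285
δQ/Q = √(0.0247) = 0.157
Q = 3.784e+06, so δQ = 0.157 × 3.784e+06 = 5.94e+05.

5.94e+05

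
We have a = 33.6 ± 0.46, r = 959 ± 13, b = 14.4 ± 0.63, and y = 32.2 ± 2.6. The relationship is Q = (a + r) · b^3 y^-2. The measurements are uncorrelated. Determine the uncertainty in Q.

Let u = a + r = 993. δu = √(δa² + δr²) = √(0.212 + 169) = 13.0, so δu/u = 0.0131.
Q is then a monomial in u, b, y:
δQ/Q = √((δu/u)² + (3·δb/b)² + (-2·δy/y)²) = √(0.000172 + 0.0172 + 0.0261) = 0.209
Q = 2860, so δQ = 0.209 × 2860 = 596.

596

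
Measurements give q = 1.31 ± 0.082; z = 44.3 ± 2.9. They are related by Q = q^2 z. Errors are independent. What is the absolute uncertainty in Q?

10.7

Q is a product of powers, so relative uncertainties combine in quadrature:
  (2·δq/q)² = (2×0.0626)² = 0.0157;  (1·δz/z)² = (1×0.0655)² = 0.00429
δQ/Q = √(0.0200) = 0.141
Q = 76.0, so δQ = 0.141 × 76.0 = 10.7.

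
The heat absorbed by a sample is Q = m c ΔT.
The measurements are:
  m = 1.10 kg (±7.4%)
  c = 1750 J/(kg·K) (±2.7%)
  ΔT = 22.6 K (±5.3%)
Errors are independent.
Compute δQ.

Since Q is a product/quotient, work with relative uncertainties:
  (1·δm/m)² = (1×0.0740)² = 0.00548;  (1·δc/c)² = (1×0.0270)² = 0.000729;  (1·δΔT/ΔT)² = (1×0.0530)² = 0.00281
δQ/Q = √(0.00901) = 0.0949
Q = 43500 J, so δQ = 0.0949 × 43500 = 4130 J.

4130 J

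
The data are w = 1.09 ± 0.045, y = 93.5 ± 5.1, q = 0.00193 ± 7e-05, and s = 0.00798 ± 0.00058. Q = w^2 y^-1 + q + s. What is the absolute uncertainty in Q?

0.00139

Let p = w^2·y^-1 = 0.0127. δp/p = √((2·δw/w)² + (-1·δy/y)²) = √(0.00682 + 0.00298) = 0.0990, so δp = 0.00126.
Q = p + q + s: δQ = √(δp² + δq² + δs²) = √(1.58e-06 + 4.9e-09 + 3.36e-07) = 0.00139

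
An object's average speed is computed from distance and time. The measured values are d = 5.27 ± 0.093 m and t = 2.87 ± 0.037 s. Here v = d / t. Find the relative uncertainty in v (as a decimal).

Relative error in a monomial: (δv/v)² = Σ (nᵢ · δxᵢ/xᵢ)².
  (1·δd/d)² = (1×0.0176)² = 0.000311;  (-1·δt/t)² = (-1×0.0129)² = 0.000166
δv/v = √(0.000478) = 0.0219

0.0219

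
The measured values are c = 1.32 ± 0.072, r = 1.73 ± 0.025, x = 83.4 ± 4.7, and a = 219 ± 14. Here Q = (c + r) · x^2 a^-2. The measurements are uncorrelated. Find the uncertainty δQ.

Let u = c + r = 3.05. δu = √(δc² + δr²) = √(0.00518 + 0.000625) = 0.0762, so δu/u = 0.0250.
Q is then a monomial in u, x, a:
δQ/Q = √((δu/u)² + (2·δx/x)² + (-2·δa/a)²) = √(0.000624 + 0.0127 + 0.0163) = 0.172
Q = 0.442, so δQ = 0.172 × 0.442 = 0.0762.

0.0762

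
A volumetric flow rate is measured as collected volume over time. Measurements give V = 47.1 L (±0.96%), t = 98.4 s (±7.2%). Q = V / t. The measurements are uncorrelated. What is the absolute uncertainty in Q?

0.0348 L/s

Since Q is a product/quotient, work with relative uncertainties:
  (1·δV/V)² = (1×0.00960)² = 9.22e-05;  (-1·δt/t)² = (-1×0.0720)² = 0.00518
δQ/Q = √(0.00528) = 0.0726
Q = 0.479 L/s, so δQ = 0.0726 × 0.479 = 0.0348 L/s.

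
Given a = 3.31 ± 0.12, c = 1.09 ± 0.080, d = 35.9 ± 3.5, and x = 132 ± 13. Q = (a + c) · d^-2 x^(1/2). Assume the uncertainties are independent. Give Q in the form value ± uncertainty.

0.0392 ± 0.00799

Let u = a + c = 4.40. δu = √(δa² + δc²) = √(0.0144 + 0.00640) = 0.144, so δu/u = 0.0328.
Q is then a monomial in u, d, x:
δQ/Q = √((δu/u)² + (-2·δd/d)² + (½·δx/x)²) = √(0.00107 + 0.0380 + 0.00242) = 0.204
Q = 0.0392, so δQ = 0.204 × 0.0392 = 0.00799.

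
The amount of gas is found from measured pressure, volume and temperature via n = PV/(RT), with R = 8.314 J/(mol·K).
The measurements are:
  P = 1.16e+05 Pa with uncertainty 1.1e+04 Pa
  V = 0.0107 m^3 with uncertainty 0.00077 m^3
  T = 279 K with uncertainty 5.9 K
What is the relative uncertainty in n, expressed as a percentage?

12.1%

Since n is a product/quotient, work with relative uncertainties:
  (1·δP/P)² = (1×0.0948)² = 0.00899;  (1·δV/V)² = (1×0.0720)² = 0.00518;  (-1·δT/T)² = (-1×0.0211)² = 0.000447
δn/n = √(0.0146) = 0.121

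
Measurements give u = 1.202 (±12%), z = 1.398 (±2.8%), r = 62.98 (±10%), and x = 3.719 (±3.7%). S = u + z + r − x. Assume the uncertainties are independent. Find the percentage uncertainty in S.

10.2%

Each term contributes (cᵢ δxᵢ)² to (δS)²:
  (δu)² = 0.0208;  (δz)² = 0.00153;  (δr)² = 39.7;  (δx)² = 0.0189
δS = √(39.7) = 6.30
S = 61.86, so δS/S = 6.30/61.86 = 0.102.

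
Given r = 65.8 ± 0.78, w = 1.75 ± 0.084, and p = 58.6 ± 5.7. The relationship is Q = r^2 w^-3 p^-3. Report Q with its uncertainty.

0.00401 ± 0.00131

Since Q is a product/quotient, work with relative uncertainties:
  (2·δr/r)² = (2×0.0119)² = 0.000562;  (-3·δw/w)² = (-3×0.0480)² = 0.0207;  (-3·δp/p)² = (-3×0.0973)² = 0.0852
δQ/Q = √(0.106) = 0.326
Q = 0.00401, so δQ = 0.326 × 0.00401 = 0.00131.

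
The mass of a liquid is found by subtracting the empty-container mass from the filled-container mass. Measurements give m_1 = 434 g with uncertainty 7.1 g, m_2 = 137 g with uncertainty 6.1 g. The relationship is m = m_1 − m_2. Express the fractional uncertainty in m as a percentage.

Sums and differences: (δm)² = Σ (cᵢ δxᵢ)².
  (δm_1)² = 50.4;  (δm_2)² = 37.2
δm = √(87.6) = 9.36 g
m = 297 g, so δm/m = 9.36/297 = 0.0315.

3.15%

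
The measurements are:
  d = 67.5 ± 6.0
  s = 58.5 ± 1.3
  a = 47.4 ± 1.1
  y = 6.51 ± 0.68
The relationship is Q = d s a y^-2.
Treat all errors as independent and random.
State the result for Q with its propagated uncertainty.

4420 ± 1010

Since Q is a product/quotient, work with relative uncertainties:
  (1·δd/d)² = (1×0.0889)² = 0.00790;  (1·δs/s)² = (1×0.0222)² = 0.000494;  (1·δa/a)² = (1×0.0232)² = 0.000539;  (-2·δy/y)² = (-2×0.104)² = 0.0436
δQ/Q = √(0.0526) = 0.229
Q = 4420, so δQ = 0.229 × 4420 = 1010.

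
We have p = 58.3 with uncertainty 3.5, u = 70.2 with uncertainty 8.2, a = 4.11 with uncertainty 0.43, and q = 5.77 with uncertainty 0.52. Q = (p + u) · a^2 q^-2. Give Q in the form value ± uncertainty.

65.2 ± 18.6

Let w = p + u = 128. δw = √(δp² + δu²) = √(12.2 + 67.2) = 8.92, so δw/w = 0.0694.
Q is then a monomial in w, a, q:
δQ/Q = √((δw/w)² + (2·δa/a)² + (-2·δq/q)²) = √(0.00481 + 0.0438 + 0.0325) = 0.285
Q = 65.2, so δQ = 0.285 × 65.2 = 18.6.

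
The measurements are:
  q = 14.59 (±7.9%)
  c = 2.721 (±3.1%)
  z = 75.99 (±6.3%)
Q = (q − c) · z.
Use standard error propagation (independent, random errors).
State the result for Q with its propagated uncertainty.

Let u = q − c = 11.87. δu = √(δq² + δc²) = √(1.33 + 0.00712) = 1.16, so δu/u = 0.0974.
Q is then a monomial in u, z:
δQ/Q = √((δu/u)² + (1·δz/z)²) = √(0.00948 + 0.00397) = 0.116
Q = 901.9, so δQ = 0.116 × 901.9 = 105.

901.9 ± 105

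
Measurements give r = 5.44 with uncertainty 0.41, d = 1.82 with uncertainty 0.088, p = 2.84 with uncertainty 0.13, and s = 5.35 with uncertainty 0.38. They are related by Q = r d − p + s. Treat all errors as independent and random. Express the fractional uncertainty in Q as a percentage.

7.84%

Let w = r·d = 9.90. δw/w = √((1·δr/r)² + (1·δd/d)²) = √(0.00568 + 0.00234) = 0.0895, so δw = 0.887.
Q = w − p + s: δQ = √(δw² + δp² + δs²) = √(0.786 + 0.0169 + 0.144) = 0.973
Q = 12.4, so δQ/Q = 0.973/12.4 = 0.0784.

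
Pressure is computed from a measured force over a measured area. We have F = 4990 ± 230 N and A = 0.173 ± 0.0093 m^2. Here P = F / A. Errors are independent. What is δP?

P is a product of powers, so relative uncertainties combine in quadrature:
  (1·δF/F)² = (1×0.0461)² = 0.00212;  (-1·δA/A)² = (-1×0.0538)² = 0.00289
δP/P = √(0.00501) = 0.0708
P = 28800 Pa, so δP = 0.0708 × 28800 = 2040 Pa.

2040 Pa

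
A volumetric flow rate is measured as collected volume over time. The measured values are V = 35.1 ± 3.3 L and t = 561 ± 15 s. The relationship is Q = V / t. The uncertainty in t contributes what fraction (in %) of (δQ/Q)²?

(δQ/Q)² = (1·δV/V)² + (-1·δt/t)²
  V term: (1×0.0940)² = 0.00884
  t term: (-1×0.0267)² = 0.000715
Total = 0.00955. Share from t = 0.000715/0.00955 = 0.0748.

7.48%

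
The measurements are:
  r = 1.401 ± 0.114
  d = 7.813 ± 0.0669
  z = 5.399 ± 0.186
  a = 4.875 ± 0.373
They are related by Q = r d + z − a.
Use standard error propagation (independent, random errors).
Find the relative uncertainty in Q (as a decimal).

Let p = r·d = 10.95. δp/p = √((1·δr/r)² + (1·δd/d)²) = √(0.00662 + 7.33e-05) = 0.0818, so δp = 0.896.
Q = p + z − a: δQ = √(δp² + δz² + δa²) = √(0.802 + 0.0346 + 0.139) = 0.988
Q = 11.47, so δQ/Q = 0.988/11.47 = 0.0861.

0.0861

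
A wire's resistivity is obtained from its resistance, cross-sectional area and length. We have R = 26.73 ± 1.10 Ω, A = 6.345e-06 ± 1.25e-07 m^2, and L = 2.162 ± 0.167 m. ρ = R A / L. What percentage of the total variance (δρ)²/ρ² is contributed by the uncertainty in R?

21.0%

(δρ/ρ)² = (1·δR/R)² + (1·δA/A)² + (-1·δL/L)²
  R term: (1×0.0412)² = 0.00169
  A term: (1×0.0197)² = 0.000388
  L term: (-1×0.0772)² = 0.00597
Total = 0.00805. Share from R = 0.00169/0.00805 = 0.210.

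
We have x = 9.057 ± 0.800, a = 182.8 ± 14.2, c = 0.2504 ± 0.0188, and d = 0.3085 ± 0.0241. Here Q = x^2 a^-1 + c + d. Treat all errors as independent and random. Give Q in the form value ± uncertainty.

1.008 ± 0.0918

Let p = x^2·a^-1 = 0.4487. δp/p = √((2·δx/x)² + (-1·δa/a)²) = √(0.0312 + 0.00603) = 0.193, so δp = 0.0866.
Q = p + c + d: δQ = √(δp² + δc² + δd²) = √(0.00750 + 0.000353 + 0.000581) = 0.0918
Q = 1.008.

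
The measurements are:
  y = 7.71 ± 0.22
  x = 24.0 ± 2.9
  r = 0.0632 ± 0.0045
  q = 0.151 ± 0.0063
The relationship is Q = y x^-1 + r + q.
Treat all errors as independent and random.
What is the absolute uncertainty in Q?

Let p = y·x^-1 = 0.321. δp/p = √((1·δy/y)² + (-1·δx/x)²) = √(0.000814 + 0.0146) = 0.124, so δp = 0.0399.
Q = p + r + q: δQ = √(δp² + δr² + δq²) = √(0.00159 + 2.02e-05 + 3.97e-05) = 0.0406

0.0406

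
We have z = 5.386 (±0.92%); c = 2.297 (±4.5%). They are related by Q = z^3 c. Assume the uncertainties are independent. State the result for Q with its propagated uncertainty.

358.9 ± 18.9

Relative error in a monomial: (δQ/Q)² = Σ (nᵢ · δxᵢ/xᵢ)².
  (3·δz/z)² = (3×0.00920)² = 0.000762;  (1·δc/c)² = (1×0.0450)² = 0.00202
δQ/Q = √(0.00279) = 0.0528
Q = 358.9, so δQ = 0.0528 × 358.9 = 18.9.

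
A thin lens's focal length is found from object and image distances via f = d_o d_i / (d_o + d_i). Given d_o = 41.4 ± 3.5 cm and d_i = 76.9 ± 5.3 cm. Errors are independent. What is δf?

∂f/∂d_o = (d_i/(d_o+d_i))² = 0.423;  ∂f/∂d_i = (d_o/(d_o+d_i))² = 0.122
δf = √((∂f/∂d_o · δd_o)² + (∂f/∂d_i · δd_i)²) = √(2.19 + 0.421) = 1.62 cm

1.62 cm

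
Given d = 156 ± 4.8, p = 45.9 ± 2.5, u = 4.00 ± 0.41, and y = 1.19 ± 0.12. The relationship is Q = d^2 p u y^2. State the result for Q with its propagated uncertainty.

(6.33 ± 1.52) × 10^6

Q is a product of powers, so relative uncertainties combine in quadrature:
  (2·δd/d)² = (2×0.0308)² = 0.00379;  (1·δp/p)² = (1×0.0545)² = 0.00297;  (1·δu/u)² = (1×0.102)² = 0.0105;  (2·δy/y)² = (2×0.101)² = 0.0407
δQ/Q = √(0.0579) = 0.241
Q = 6.33e+06, so δQ = 0.241 × 6.33e+06 = 1.52e+06.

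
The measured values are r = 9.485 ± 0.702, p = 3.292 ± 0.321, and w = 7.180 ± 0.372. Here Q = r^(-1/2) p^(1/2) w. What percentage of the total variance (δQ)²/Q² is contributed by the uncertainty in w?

(δQ/Q)² = (−½·δr/r)² + (½·δp/p)² + (1·δw/w)²
  r term: (-0.5×0.0740)² = 0.00137
  p term: (0.5×0.0975)² = 0.00238
  w term: (1×0.0518)² = 0.00268
Total = 0.00643. Share from w = 0.00268/0.00643 = 0.417.

41.7%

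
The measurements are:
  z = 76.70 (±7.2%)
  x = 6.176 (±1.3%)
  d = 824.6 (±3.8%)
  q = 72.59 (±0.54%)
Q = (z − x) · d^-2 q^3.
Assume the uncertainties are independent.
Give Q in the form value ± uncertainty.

Let u = z − x = 70.52. δu = √(δz² + δx²) = √(30.5 + 0.00645) = 5.52, so δu/u = 0.0783.
Q is then a monomial in u, d, q:
δQ/Q = √((δu/u)² + (-2·δd/d)² + (3·δq/q)²) = √(0.00613 + 0.00578 + 0.000262) = 0.110
Q = 39.67, so δQ = 0.110 × 39.67 = 4.38.

39.67 ± 4.38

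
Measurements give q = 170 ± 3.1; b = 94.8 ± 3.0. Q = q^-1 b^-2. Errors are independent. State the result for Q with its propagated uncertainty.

(6.55 ± 0.431) × 10^-7

Q is a product of powers, so relative uncertainties combine in quadrature:
  (-1·δq/q)² = (-1×0.0182)² = 0.000333;  (-2·δb/b)² = (-2×0.0316)² = 0.00401
δQ/Q = √(0.00434) = 0.0659
Q = 6.55e-07, so δQ = 0.0659 × 6.55e-07 = 4.31e-08.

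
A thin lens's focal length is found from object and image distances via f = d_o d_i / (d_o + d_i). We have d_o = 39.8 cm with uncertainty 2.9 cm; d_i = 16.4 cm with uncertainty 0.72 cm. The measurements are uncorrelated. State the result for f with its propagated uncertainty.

∂f/∂d_o = (d_i/(d_o+d_i))² = 0.0852;  ∂f/∂d_i = (d_o/(d_o+d_i))² = 0.502
δf = √((∂f/∂d_o · δd_o)² + (∂f/∂d_i · δd_i)²) = √(0.0610 + 0.130) = 0.437 cm
f = 11.6 cm.

11.6 ± 0.437 cm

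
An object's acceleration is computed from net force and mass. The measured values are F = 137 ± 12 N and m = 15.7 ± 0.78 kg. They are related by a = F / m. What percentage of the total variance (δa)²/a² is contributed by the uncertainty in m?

24.3%

(δa/a)² = (1·δF/F)² + (-1·δm/m)²
  F term: (1×0.0876)² = 0.00767
  m term: (-1×0.0497)² = 0.00247
Total = 0.0101. Share from m = 0.00247/0.0101 = 0.243.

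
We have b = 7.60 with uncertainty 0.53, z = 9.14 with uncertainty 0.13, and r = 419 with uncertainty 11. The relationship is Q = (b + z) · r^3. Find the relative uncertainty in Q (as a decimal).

Let u = b + z = 16.7. δu = √(δb² + δz²) = √(0.281 + 0.0169) = 0.546, so δu/u = 0.0326.
Q is then a monomial in u, r:
δQ/Q = √((δu/u)² + (3·δr/r)²) = √(0.00106 + 0.00620) = 0.0852

0.0852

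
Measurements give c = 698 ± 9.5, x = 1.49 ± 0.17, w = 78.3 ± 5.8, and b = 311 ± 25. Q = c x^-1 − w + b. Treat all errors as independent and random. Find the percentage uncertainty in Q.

Let p = c·x^-1 = 468. δp/p = √((1·δc/c)² + (-1·δx/x)²) = √(0.000185 + 0.0130) = 0.115, so δp = 53.8.
Q = p − w + b: δQ = √(δp² + δw² + δb²) = √(2900 + 33.6 + 625) = 59.6
Q = 701, so δQ/Q = 59.6/701 = 0.0850.

8.50%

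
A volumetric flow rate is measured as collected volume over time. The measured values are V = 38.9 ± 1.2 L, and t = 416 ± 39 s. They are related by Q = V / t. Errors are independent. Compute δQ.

Each factor contributes (exponent × relative error)² to (δQ/Q)²:
  (1·δV/V)² = (1×0.0308)² = 0.000952;  (-1·δt/t)² = (-1×0.0938)² = 0.00879
δQ/Q = √(0.00974) = 0.0987
Q = 0.0935 L/s, so δQ = 0.0987 × 0.0935 = 0.00923 L/s.

0.00923 L/s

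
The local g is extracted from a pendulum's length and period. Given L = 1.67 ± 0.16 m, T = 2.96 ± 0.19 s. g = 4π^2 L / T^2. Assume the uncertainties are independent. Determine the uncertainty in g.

1.21 m/s^2

Products/powers → add relative errors in quadrature, weighted by exponent:
  (1·δL/L)² = (1×0.0958)² = 0.00918;  (-2·δT/T)² = (-2×0.0642)² = 0.0165
δg/g = √(0.0257) = 0.160
g = 7.52 m/s^2, so δg = 0.160 × 7.52 = 1.21 m/s^2.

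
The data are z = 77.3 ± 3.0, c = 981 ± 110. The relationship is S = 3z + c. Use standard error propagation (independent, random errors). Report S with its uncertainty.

1210 ± 110

Each term contributes (cᵢ δxᵢ)² to (δS)²:
  (3·δz)² = 81.0;  (δc)² = 12100
δS = √(12200) = 110
S = 1210.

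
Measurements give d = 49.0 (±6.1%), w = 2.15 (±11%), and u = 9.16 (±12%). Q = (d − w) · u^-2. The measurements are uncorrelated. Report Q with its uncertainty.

Let h = d − w = 46.9. δh = √(δd² + δw²) = √(8.93 + 0.0559) = 3.00, so δh/h = 0.0640.
Q is then a monomial in h, u:
δQ/Q = √((δh/h)² + (-2·δu/u)²) = √(0.00410 + 0.0576) = 0.248
Q = 0.558, so δQ = 0.248 × 0.558 = 0.139.

0.558 ± 0.139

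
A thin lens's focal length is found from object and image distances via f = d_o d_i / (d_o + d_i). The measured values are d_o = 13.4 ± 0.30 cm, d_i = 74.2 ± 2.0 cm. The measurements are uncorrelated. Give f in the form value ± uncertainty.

∂f/∂d_o = (d_i/(d_o+d_i))² = 0.717;  ∂f/∂d_i = (d_o/(d_o+d_i))² = 0.0234
δf = √((∂f/∂d_o · δd_o)² + (∂f/∂d_i · δd_i)²) = √(0.0463 + 0.00219) = 0.220 cm
f = 11.4 cm.

11.4 ± 0.220 cm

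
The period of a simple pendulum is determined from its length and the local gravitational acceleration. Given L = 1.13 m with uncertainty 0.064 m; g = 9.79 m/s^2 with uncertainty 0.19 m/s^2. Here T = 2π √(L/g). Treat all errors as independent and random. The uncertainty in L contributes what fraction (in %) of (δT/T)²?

89.5%

(δT/T)² = (½·δL/L)² + (−½·δg/g)²
  L term: (0.5×0.0566)² = 0.000802
  g term: (-0.5×0.0194)² = 9.42e-05
Total = 0.000896. Share from L = 0.000802/0.000896 = 0.895.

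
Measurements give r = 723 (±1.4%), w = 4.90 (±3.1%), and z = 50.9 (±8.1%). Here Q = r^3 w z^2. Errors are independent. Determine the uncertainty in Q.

8.17e+11

Each factor contributes (exponent × relative error)² to (δQ/Q)²:
  (3·δr/r)² = (3×0.0140)² = 0.00176;  (1·δw/w)² = (1×0.0310)² = 0.000961;  (2·δz/z)² = (2×0.0810)² = 0.0262
δQ/Q = √(0.0290) = 0.170
Q = 4.8e+12, so δQ = 0.170 × 4.8e+12 = 8.17e+11.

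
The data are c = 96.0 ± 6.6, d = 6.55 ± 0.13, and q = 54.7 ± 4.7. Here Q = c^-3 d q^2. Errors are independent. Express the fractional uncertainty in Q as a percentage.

Products/powers → add relative errors in quadrature, weighted by exponent:
  (-3·δc/c)² = (-3×0.0687)² = 0.0425;  (1·δd/d)² = (1×0.0198)² = 0.000394;  (2·δq/q)² = (2×0.0859)² = 0.0295
δQ/Q = √(0.0725) = 0.269

26.9%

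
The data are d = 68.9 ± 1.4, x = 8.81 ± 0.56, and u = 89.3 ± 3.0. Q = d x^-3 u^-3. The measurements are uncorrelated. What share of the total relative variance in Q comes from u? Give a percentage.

21.6%

(δQ/Q)² = (1·δd/d)² + (-3·δx/x)² + (-3·δu/u)²
  d term: (1×0.0203)² = 0.000413
  x term: (-3×0.0636)² = 0.0364
  u term: (-3×0.0336)² = 0.0102
Total = 0.0469. Share from u = 0.0102/0.0469 = 0.216.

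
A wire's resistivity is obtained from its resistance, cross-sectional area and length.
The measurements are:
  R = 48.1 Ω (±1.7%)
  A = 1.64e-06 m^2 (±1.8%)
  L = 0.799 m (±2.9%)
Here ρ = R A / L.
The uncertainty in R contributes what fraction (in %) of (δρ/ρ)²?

(δρ/ρ)² = (1·δR/R)² + (1·δA/A)² + (-1·δL/L)²
  R term: (1×0.0170)² = 0.000289
  A term: (1×0.0180)² = 0.000324
  L term: (-1×0.0290)² = 0.000841
Total = 0.00145. Share from R = 0.000289/0.00145 = 0.199.

19.9%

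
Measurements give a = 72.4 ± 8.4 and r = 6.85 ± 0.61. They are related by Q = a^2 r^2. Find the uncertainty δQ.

71900

Relative error in a monomial: (δQ/Q)² = Σ (nᵢ · δxᵢ/xᵢ)².
  (2·δa/a)² = (2×0.116)² = 0.0538;  (2·δr/r)² = (2×0.0891)² = 0.0317
δQ/Q = √(0.0856) = 0.293
Q = 2.46e+05, so δQ = 0.293 × 2.46e+05 = 71900.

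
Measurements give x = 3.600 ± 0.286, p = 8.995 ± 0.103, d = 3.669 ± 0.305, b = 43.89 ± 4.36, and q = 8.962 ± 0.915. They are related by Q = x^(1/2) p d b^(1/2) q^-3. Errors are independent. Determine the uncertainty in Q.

0.187

Products/powers → add relative errors in quadrature, weighted by exponent:
  (½·δx/x)² = (0.5×0.0794)² = 0.00158;  (1·δp/p)² = (1×0.0115)² = 0.000131;  (1·δd/d)² = (1×0.0831)² = 0.00691;  (½·δb/b)² = (0.5×0.0993)² = 0.00247;  (-3·δq/q)² = (-3×0.102)² = 0.0938
δQ/Q = √(0.105) = 0.324
Q = 0.5763, so δQ = 0.324 × 0.5763 = 0.187.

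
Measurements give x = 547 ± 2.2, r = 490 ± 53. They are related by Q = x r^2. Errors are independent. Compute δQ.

Relative error in a monomial: (δQ/Q)² = Σ (nᵢ · δxᵢ/xᵢ)².
  (1·δx/x)² = (1×0.00402)² = 1.62e-05;  (2·δr/r)² = (2×0.108)² = 0.0468
δQ/Q = √(0.0468) = 0.216
Q = 1.31e+08, so δQ = 0.216 × 1.31e+08 = 2.84e+07.

2.84e+07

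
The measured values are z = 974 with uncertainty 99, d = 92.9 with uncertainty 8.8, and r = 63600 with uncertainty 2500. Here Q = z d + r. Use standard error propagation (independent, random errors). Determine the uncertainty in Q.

Let p = z·d = 90500. δp/p = √((1·δz/z)² + (1·δd/d)²) = √(0.0103 + 0.00897) = 0.139, so δp = 12600.
Q = p + r: δQ = √(δp² + δr²) = √(1.58e+08 + 6.25e+06) = 12800

12800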